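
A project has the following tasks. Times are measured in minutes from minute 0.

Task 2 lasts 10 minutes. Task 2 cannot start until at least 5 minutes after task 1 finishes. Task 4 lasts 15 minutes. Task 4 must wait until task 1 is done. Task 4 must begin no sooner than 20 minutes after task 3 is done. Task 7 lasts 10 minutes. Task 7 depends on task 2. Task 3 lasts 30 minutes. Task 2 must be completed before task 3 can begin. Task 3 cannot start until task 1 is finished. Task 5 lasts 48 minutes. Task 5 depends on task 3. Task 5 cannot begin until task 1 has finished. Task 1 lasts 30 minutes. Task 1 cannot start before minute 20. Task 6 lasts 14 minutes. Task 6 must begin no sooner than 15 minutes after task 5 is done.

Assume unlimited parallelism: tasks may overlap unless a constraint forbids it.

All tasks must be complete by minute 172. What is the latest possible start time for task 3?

Task 4 has no dependents, so it just needs to finish by minute 172. Starting by 172 − 15 = minute 157 achieves that.
Nothing follows task 6; the deadline of minute 172 is its only limit. It must start by 172 − 14 = minute 158.
Task 5 feeds into task 6 (must start by minute 158, minus 15-minute gap → minute 143); so task 5 must finish by minute 143 and therefore start by minute 95.
Task 3 has several dependents: task 4 (must start by minute 157, minus 20-minute gap → minute 137); task 5 (must start by minute 95). The earliest of those limits is minute 95, so task 3 must start by 95 − 30 = minute 65.

65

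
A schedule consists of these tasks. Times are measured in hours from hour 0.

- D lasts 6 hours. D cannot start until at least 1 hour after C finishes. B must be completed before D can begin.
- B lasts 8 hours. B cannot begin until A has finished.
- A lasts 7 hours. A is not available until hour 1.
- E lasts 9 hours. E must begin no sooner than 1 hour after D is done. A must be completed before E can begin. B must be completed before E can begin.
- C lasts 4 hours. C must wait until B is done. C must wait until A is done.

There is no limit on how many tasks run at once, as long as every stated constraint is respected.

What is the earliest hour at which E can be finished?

A waits on its own release at hour 1, so it starts at hour 1 and finishes at 1 + 7 = hour 8.
B waits on A (finishes hour 8), so it starts at hour 8 and finishes at 8 + 8 = hour 16.
C has to wait for B (finishes hour 16); A (finishes hour 8). The latest of these is hour 16, so C runs hour 16 to 16 + 4 = hour 20.
D cannot start until C (finishes hour 20, plus 1-hour gap → hour 21); B (finishes hour 16). The controlling bound is hour 21, so D finishes at 21 + 6 = hour 27.
For E: D (finishes hour 27, plus 1-hour gap → hour 28); A (finishes hour 8); B (finishes hour 16). Taking the maximum gives a start of hour 28, and it finishes at 28 + 9 = hour 37.

37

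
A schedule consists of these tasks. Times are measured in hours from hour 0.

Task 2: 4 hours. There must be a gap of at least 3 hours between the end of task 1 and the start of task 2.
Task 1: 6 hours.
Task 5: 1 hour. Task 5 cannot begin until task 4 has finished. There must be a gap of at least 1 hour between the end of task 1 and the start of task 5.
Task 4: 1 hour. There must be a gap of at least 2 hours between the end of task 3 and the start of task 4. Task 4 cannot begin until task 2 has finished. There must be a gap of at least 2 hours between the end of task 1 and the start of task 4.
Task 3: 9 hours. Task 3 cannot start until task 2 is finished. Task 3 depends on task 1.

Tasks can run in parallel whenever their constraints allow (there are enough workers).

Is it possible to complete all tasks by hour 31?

Nothing blocks task 1, so it runs from hour 0 to hour 6.
Task 2 waits on task 1 (finishes hour 6, plus 3-hour gap → hour 9), so it starts at hour 9 and finishes at 9 + 4 = hour 13.
Task 3 has to wait for task 2 (finishes hour 13); task 1 (finishes hour 6). The latest of these is hour 13, so task 3 runs hour 13 to 13 + 9 = hour 22.
Task 4 needs all of task 3 (finishes hour 22, plus 2-hour gap → hour 24); task 2 (finishes hour 13); task 1 (finishes hour 6, plus 2-hour gap → hour 8). That puts its earliest start at hour 24; it finishes at 24 + 1 = hour 25.
Task 5 cannot start until task 4 (finishes hour 25); task 1 (finishes hour 6, plus 1-hour gap → hour 7). The controlling bound is hour 25, so task 5 finishes at 25 + 1 = hour 26.
Every task is finished by hour 26, which is no later than the deadline of 31, so the schedule is feasible.

Yes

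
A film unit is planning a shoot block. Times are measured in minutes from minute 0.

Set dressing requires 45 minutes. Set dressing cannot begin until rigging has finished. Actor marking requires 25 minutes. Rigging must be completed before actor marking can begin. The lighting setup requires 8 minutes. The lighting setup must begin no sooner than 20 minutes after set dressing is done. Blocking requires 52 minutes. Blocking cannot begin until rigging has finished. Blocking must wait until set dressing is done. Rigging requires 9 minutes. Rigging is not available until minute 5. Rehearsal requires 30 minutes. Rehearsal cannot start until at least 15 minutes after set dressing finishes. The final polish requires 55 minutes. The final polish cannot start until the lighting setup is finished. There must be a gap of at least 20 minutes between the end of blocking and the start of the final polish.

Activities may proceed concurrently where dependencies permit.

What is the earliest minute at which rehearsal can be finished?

After its own release at minute 5, rigging can start at minute 5 and finishes at minute 14.
After rigging (finishes minute 14), set dressing can start at minute 14 and finishes at minute 59.
After set dressing (finishes minute 59, plus 15-minute gap → minute 74), rehearsal can start at minute 74 and finishes at minute 104.

104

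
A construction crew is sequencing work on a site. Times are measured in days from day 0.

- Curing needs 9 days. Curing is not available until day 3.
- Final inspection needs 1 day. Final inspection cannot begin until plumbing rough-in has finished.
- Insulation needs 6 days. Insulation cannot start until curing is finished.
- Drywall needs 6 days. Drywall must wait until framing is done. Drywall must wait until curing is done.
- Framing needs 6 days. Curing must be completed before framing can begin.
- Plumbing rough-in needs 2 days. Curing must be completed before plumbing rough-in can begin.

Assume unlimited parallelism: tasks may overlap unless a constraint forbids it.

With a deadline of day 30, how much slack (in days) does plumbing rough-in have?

15

Curing waits on its own release at day 3, so it starts at day 3 and finishes at 3 + 9 = day 12.
After curing (finishes day 12), plumbing rough-in can start at day 12 and finishes at day 14.

Working backward from the deadline:
To finish by day 30, final inspection (duration 1) must start no later than day 29.
Plumbing rough-in feeds into final inspection (must start by day 29); so plumbing rough-in must finish by day 29 and therefore start by day 27.
So plumbing rough-in can start as early as day 12 and as late as day 27, giving 27 − 12 = 15 days of slack.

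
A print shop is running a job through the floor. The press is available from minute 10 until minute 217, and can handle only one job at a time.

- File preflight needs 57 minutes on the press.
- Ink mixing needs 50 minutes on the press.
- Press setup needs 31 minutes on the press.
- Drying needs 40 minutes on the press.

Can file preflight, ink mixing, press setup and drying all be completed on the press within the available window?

The press window is 217 − 10 = 207 minutes.
Running back to back, the jobs need 57 + 50 + 31 + 40 = 178 minutes on the press.
Since 178 ≤ 207, they fit within the window.

Yes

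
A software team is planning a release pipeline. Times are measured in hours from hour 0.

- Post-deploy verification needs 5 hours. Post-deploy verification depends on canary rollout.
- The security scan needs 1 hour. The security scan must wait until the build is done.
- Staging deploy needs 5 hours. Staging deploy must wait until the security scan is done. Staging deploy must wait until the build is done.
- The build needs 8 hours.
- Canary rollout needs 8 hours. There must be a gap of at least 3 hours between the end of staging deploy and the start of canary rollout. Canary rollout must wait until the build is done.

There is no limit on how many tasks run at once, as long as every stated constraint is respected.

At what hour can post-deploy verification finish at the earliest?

30

The build can start immediately at hour 0; it finishes at hour 8.
The security scan cannot begin until the build (finishes hour 8). It runs from hour 8 to 8 + 1 = hour 9.
Staging deploy has to wait for the security scan (finishes hour 9); the build (finishes hour 8). The latest of these is hour 9, so staging deploy runs hour 9 to 9 + 5 = hour 14.
Canary rollout needs all of staging deploy (finishes hour 14, plus 3-hour gap → hour 17); the build (finishes hour 8). That puts its earliest start at hour 17; it finishes at 17 + 8 = hour 25.
Post-deploy verification waits on canary rollout (finishes hour 25), so it starts at hour 25 and finishes at 25 + 5 = hour 30.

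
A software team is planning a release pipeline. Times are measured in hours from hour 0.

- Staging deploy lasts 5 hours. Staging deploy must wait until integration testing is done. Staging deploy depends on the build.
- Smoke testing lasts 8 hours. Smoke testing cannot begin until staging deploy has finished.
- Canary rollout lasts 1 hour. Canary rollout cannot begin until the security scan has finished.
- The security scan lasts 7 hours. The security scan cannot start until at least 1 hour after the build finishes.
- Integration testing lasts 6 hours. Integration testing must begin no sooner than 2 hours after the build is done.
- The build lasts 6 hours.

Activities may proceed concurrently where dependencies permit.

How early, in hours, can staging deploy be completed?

19

The build can start immediately at hour 0; it finishes at hour 6.
After the build (finishes hour 6, plus 2-hour gap → hour 8), integration testing can start at hour 8 and finishes at hour 14.
Staging deploy cannot start until integration testing (finishes hour 14); the build (finishes hour 6). The controlling bound is hour 14, so staging deploy finishes at 14 + 5 = hour 19.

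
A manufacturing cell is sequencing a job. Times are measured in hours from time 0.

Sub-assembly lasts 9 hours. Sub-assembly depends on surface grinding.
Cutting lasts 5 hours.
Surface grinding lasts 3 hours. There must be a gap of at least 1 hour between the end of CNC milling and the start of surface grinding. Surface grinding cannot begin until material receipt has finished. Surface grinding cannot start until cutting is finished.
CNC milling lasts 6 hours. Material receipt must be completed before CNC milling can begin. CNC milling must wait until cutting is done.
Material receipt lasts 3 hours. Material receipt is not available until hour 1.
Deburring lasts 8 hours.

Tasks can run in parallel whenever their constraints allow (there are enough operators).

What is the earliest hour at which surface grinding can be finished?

15

Cutting has no prerequisites, so it starts at hour 0 and finishes at hour 5.
Material receipt waits on its own release at hour 1, so it starts at hour 1 and finishes at 1 + 3 = hour 4.
CNC milling cannot start until material receipt (finishes hour 4); cutting (finishes hour 5). The controlling bound is hour 5, so CNC milling finishes at 5 + 6 = hour 11.
Surface grinding has to wait for CNC milling (finishes hour 11, plus 1-hour gap → hour 12); material receipt (finishes hour 4); cutting (finishes hour 5). The latest of these is hour 12, so surface grinding runs hour 12 to 12 + 3 = hour 15.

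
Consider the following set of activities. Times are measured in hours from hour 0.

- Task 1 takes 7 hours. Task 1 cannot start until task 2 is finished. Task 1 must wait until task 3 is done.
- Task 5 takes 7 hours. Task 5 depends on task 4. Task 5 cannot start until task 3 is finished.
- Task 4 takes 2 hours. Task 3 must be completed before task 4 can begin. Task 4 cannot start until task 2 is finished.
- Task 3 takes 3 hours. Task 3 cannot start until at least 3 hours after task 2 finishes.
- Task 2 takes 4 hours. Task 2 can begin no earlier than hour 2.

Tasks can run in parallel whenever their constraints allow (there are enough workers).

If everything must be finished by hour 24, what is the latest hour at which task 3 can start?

12

Task 1 has no dependents, so it just needs to finish by hour 24. Starting by 24 − 7 = hour 17 achieves that.
Nothing follows task 5; the deadline of hour 24 is its only limit. It must start by 24 − 7 = hour 17.
Since task 5 (must start by hour 17) depends on it, task 4 must finish by hour 17. Backing off its 2-hour duration gives a latest start of hour 15.
Task 3 must finish in time for task 1 (must start by hour 17); task 4 (must start by hour 15); task 5 (must start by hour 17). The tightest is hour 15, so task 3 must start by 15 − 3 = hour 12.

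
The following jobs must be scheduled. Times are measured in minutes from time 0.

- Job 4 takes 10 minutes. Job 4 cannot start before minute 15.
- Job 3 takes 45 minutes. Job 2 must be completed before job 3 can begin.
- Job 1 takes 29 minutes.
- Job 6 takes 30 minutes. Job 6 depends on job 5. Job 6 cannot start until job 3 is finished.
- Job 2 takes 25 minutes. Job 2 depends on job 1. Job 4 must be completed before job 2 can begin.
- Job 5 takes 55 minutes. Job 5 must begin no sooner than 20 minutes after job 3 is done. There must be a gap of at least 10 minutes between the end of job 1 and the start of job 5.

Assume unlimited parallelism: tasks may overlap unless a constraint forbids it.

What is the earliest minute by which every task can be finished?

Job 4 waits on its own release at minute 15, so it starts at minute 15 and finishes at 15 + 10 = minute 25.
Job 1 can start immediately at minute 0; it finishes at minute 29.
Job 2 has to wait for job 1 (finishes minute 29); job 4 (finishes minute 25). The latest of these is minute 29, so job 2 runs minute 29 to 29 + 25 = minute 54.
Job 3 waits on job 2 (finishes minute 54), so it starts at minute 54 and finishes at 54 + 45 = minute 99.
For job 5: job 3 (finishes minute 99, plus 20-minute gap → minute 119); job 1 (finishes minute 29, plus 10-minute gap → minute 39). Taking the maximum gives a start of minute 119, and it finishes at 119 + 55 = minute 174.
Job 6 needs all of job 5 (finishes minute 174); job 3 (finishes minute 99). That puts its earliest start at minute 174; it finishes at 174 + 30 = minute 204.
All tasks are finished once the last one completes. Finish times: Job 1 at 29, Job 2 at 54, Job 3 at 99, Job 4 at 25, Job 5 at 174, Job 6 at 204. The latest is minute 204.

204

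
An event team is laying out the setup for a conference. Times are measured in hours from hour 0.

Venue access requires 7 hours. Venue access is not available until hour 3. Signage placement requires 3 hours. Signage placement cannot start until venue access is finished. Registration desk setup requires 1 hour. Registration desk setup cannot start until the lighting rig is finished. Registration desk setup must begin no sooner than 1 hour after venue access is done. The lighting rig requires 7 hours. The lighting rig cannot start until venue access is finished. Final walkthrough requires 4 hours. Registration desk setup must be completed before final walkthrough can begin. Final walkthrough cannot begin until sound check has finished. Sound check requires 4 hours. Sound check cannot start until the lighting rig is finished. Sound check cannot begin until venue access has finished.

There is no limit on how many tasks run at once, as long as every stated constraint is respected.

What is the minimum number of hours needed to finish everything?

25

Venue access cannot begin until its own release at hour 3. It runs from hour 3 to 3 + 7 = hour 10.
After venue access (finishes hour 10), signage placement can start at hour 10 and finishes at hour 13.
After venue access (finishes hour 10), the lighting rig can start at hour 10 and finishes at hour 17.
For sound check: the lighting rig (finishes hour 17); venue access (finishes hour 10). Taking the maximum gives a start of hour 17, and it finishes at 17 + 4 = hour 21.
Registration desk setup cannot start until the lighting rig (finishes hour 17); venue access (finishes hour 10, plus 1-hour gap → hour 11). The controlling bound is hour 17, so registration desk setup finishes at 17 + 1 = hour 18.
For final walkthrough: registration desk setup (finishes hour 18); sound check (finishes hour 21). Taking the maximum gives a start of hour 21, and it finishes at 21 + 4 = hour 25.
All tasks are finished once the last one completes. Finish times: Venue access at 10, The lighting rig at 17, Registration desk setup at 18, Signage placement at 13, Sound check at 21, Final walkthrough at 25. The latest is hour 25.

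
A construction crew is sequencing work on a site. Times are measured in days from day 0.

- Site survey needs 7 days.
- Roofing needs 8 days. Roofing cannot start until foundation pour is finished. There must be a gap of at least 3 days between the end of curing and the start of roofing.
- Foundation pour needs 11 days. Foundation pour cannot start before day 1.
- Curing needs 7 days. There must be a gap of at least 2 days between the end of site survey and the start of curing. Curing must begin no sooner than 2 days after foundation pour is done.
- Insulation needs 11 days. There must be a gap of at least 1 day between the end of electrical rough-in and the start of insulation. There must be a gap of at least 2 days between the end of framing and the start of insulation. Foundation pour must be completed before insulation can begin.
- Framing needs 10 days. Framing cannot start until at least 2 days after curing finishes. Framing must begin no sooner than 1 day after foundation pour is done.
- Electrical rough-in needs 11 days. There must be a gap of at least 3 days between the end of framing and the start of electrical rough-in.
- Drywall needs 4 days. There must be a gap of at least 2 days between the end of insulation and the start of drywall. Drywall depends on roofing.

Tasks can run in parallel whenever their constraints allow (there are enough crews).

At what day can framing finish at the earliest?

Foundation pour waits on its own release at day 1, so it starts at day 1 and finishes at 1 + 11 = day 12.
Nothing blocks site survey, so it runs from day 0 to day 7.
Curing cannot start until site survey (finishes day 7, plus 2-day gap → day 9); foundation pour (finishes day 12, plus 2-day gap → day 14). The controlling bound is day 14, so curing finishes at 14 + 7 = day 21.
Framing has to wait for curing (finishes day 21, plus 2-day gap → day 23); foundation pour (finishes day 12, plus 1-day gap → day 13). The latest of these is day 23, so framing runs day 23 to 23 + 10 = day 33.

33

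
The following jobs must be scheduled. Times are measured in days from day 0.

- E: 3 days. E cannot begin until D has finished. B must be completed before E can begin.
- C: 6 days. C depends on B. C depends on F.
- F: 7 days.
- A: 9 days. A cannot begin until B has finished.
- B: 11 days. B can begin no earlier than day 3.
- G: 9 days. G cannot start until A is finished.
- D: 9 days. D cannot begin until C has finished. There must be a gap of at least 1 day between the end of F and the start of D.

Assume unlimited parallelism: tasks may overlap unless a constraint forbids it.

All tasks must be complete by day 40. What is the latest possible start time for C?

22

To finish by day 40, E (duration 3) must start no later than day 37.
Since E (must start by day 37) depends on it, D must finish by day 37. Backing off its 9-day duration gives a latest start of day 28.
C must finish before D (must start by day 28). With a 6-day duration, C must start by 28 − 6 = day 22.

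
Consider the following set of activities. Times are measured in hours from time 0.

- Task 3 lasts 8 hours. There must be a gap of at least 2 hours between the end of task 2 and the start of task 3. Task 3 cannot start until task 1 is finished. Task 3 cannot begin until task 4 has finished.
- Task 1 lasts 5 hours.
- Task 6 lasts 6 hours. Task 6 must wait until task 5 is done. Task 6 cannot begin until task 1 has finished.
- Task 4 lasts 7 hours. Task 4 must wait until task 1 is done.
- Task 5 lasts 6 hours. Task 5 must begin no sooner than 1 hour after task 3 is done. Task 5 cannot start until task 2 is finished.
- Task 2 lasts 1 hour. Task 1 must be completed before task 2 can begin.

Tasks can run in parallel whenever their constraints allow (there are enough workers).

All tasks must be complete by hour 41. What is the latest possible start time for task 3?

Task 6 must finish by hour 41; it takes 6 hours, so it must start by 41 − 6 = hour 35.
Since task 6 (must start by hour 35) depends on it, task 5 must finish by hour 35. Backing off its 6-hour duration gives a latest start of hour 29.
Task 3 feeds into task 5 (must start by hour 29, minus 1-hour gap → hour 28); so task 3 must finish by hour 28 and therefore start by hour 20.

20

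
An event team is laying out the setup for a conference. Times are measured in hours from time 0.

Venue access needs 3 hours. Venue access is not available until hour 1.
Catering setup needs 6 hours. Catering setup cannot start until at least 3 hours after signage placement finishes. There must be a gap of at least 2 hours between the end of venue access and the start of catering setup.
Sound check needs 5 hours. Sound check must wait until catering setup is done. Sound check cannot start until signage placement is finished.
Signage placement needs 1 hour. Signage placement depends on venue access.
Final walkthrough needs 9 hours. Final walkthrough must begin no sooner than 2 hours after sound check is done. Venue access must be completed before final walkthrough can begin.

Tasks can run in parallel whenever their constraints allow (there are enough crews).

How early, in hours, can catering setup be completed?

14

Venue access waits on its own release at hour 1, so it starts at hour 1 and finishes at 1 + 3 = hour 4.
After venue access (finishes hour 4), signage placement can start at hour 4 and finishes at hour 5.
Catering setup cannot start until signage placement (finishes hour 5, plus 3-hour gap → hour 8); venue access (finishes hour 4, plus 2-hour gap → hour 6). The controlling bound is hour 8, so catering setup finishes at 8 + 6 = hour 14.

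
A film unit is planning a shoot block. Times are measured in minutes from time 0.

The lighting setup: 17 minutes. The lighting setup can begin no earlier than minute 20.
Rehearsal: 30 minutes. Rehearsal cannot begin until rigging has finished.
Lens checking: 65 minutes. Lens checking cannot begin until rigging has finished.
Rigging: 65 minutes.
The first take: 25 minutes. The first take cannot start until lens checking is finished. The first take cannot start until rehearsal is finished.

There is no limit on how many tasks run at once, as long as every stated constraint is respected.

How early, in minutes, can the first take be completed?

Rigging has no prerequisites, so it starts at minute 0 and finishes at minute 65.
After rigging (finishes minute 65), rehearsal can start at minute 65 and finishes at minute 95.
Lens checking cannot begin until rigging (finishes minute 65). It runs from minute 65 to 65 + 65 = minute 130.
For the first take: lens checking (finishes minute 130); rehearsal (finishes minute 95). Taking the maximum gives a start of minute 130, and it finishes at 130 + 25 = minute 155.

155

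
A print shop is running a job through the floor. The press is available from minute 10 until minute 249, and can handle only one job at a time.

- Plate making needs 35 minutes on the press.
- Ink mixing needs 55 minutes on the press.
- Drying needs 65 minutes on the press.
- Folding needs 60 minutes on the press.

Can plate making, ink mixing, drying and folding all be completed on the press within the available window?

The press window is 249 − 10 = 239 minutes.
Running back to back, the jobs need 35 + 55 + 65 + 60 = 215 minutes on the press.
Since 215 ≤ 239, they fit within the window.

Yes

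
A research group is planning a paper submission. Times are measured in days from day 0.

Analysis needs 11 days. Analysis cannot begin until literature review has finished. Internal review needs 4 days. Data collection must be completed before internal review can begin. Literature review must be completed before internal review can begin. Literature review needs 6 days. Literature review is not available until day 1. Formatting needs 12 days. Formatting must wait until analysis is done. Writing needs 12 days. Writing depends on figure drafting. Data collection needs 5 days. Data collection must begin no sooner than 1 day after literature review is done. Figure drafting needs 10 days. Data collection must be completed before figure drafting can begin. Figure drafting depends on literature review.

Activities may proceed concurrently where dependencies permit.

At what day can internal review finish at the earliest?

17

Literature review cannot begin until its own release at day 1. It runs from day 1 to 1 + 6 = day 7.
Data collection waits on literature review (finishes day 7, plus 1-day gap → day 8), so it starts at day 8 and finishes at 8 + 5 = day 13.
Internal review cannot start until data collection (finishes day 13); literature review (finishes day 7). The controlling bound is day 13, so internal review finishes at 13 + 4 = day 17.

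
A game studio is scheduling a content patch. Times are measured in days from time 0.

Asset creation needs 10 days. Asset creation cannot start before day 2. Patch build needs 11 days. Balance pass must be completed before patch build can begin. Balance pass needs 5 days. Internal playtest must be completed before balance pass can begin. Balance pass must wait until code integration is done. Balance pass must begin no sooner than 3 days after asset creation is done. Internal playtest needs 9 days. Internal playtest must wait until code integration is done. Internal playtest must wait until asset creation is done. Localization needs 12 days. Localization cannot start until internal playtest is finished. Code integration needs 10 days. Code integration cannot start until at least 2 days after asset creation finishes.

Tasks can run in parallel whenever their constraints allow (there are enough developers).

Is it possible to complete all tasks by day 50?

Yes

After its own release at day 2, asset creation can start at day 2 and finishes at day 12.
Code integration waits on asset creation (finishes day 12, plus 2-day gap → day 14), so it starts at day 14 and finishes at 14 + 10 = day 24.
Internal playtest cannot start until code integration (finishes day 24); asset creation (finishes day 12). The controlling bound is day 24, so internal playtest finishes at 24 + 9 = day 33.
After internal playtest (finishes day 33), localization can start at day 33 and finishes at day 45.
Balance pass has to wait for internal playtest (finishes day 33); code integration (finishes day 24); asset creation (finishes day 12, plus 3-day gap → day 15). The latest of these is day 33, so balance pass runs day 33 to 33 + 5 = day 38.
Patch build waits on balance pass (finishes day 38), so it starts at day 38 and finishes at 38 + 11 = day 49.
Every task is finished by day 49, which is no later than the deadline of 50, so the schedule is feasible.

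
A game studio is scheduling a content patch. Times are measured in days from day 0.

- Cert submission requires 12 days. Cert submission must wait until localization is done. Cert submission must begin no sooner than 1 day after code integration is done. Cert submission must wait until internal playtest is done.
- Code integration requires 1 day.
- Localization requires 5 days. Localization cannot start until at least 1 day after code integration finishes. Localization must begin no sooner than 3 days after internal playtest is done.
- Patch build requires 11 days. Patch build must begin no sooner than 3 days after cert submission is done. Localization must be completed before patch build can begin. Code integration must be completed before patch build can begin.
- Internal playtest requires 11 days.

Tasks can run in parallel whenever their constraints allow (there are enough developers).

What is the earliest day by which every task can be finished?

Internal playtest has no prerequisites, so it starts at day 0 and finishes at day 11.
Nothing blocks code integration, so it runs from day 0 to day 1.
Localization needs all of code integration (finishes day 1, plus 1-day gap → day 2); internal playtest (finishes day 11, plus 3-day gap → day 14). That puts its earliest start at day 14; it finishes at 14 + 5 = day 19.
For cert submission: localization (finishes day 19); code integration (finishes day 1, plus 1-day gap → day 2); internal playtest (finishes day 11). Taking the maximum gives a start of day 19, and it finishes at 19 + 12 = day 31.
For patch build: cert submission (finishes day 31, plus 3-day gap → day 34); localization (finishes day 19); code integration (finishes day 1). Taking the maximum gives a start of day 34, and it finishes at 34 + 11 = day 45.
All tasks are finished once the last one completes. Finish times: Code integration at 1, Internal playtest at 11, Localization at 19, Cert submission at 31, Patch build at 45. The latest is day 45.

45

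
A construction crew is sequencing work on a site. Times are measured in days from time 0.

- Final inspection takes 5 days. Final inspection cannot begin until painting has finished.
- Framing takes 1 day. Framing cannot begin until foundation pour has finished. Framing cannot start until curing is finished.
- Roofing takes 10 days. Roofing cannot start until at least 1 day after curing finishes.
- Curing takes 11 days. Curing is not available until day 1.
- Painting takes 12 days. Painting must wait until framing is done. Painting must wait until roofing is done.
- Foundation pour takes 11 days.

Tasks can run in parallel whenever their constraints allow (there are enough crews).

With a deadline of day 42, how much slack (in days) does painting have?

2

After its own release at day 1, curing can start at day 1 and finishes at day 12.
Roofing cannot begin until curing (finishes day 12, plus 1-day gap → day 13). It runs from day 13 to 13 + 10 = day 23.
Foundation pour has no prerequisites, so it starts at day 0 and finishes at day 11.
Framing cannot start until foundation pour (finishes day 11); curing (finishes day 12). The controlling bound is day 12, so framing finishes at 12 + 1 = day 13.
Painting cannot start until framing (finishes day 13); roofing (finishes day 23). The controlling bound is day 23, so painting finishes at 23 + 12 = day 35.

Working backward from the deadline:
Nothing follows final inspection; the deadline of day 42 is its only limit. It must start by 42 − 5 = day 37.
Painting has to be done before final inspection (must start by day 37). That means finishing by day 37, i.e. starting by 37 − 12 = day 25.
So painting can start as early as day 23 and as late as day 25, giving 25 − 23 = 2 days of slack.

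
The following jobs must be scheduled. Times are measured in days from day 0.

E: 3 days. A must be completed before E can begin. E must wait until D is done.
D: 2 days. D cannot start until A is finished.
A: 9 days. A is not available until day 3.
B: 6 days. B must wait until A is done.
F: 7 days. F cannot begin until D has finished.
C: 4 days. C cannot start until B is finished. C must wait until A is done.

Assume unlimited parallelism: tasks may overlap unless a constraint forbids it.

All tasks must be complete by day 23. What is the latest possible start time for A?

C must finish by day 23; it takes 4 days, so it must start by 23 − 4 = day 19.
Since C (must start by day 19) depends on it, B must finish by day 19. Backing off its 6-day duration gives a latest start of day 13.
E has no dependents, so it just needs to finish by day 23. Starting by 23 − 3 = day 20 achieves that.
F must finish by day 23; it takes 7 days, so it must start by 23 − 7 = day 16.
For D: E (must start by day 20); F (must start by day 16). The most restrictive is day 16; with a 2-day duration, D must start by day 14.
For A: B (must start by day 13); C (must start by day 19); D (must start by day 14); E (must start by day 20). The most restrictive is day 13; with a 9-day duration, A must start by day 4.

4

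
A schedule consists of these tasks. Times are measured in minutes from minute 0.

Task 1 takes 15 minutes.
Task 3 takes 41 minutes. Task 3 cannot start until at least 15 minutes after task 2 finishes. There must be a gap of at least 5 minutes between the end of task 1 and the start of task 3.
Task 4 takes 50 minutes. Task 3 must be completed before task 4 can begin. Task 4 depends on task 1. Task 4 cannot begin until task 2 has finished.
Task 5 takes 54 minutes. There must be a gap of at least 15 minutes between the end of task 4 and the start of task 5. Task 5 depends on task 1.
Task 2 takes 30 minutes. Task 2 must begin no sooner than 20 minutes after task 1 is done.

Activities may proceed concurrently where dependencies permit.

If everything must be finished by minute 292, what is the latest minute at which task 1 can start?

52

Task 5 has no dependents, so it just needs to finish by minute 292. Starting by 292 − 54 = minute 238 achieves that.
Task 4 must finish before task 5 (must start by minute 238, minus 15-minute gap → minute 223). With a 50-minute duration, task 4 must start by 223 − 50 = minute 173.
Task 3 must finish before task 4 (must start by minute 173). With a 41-minute duration, task 3 must start by 173 − 41 = minute 132.
Task 2 must finish in time for task 3 (must start by minute 132, minus 15-minute gap → minute 117); task 4 (must start by minute 173). The tightest is minute 117, so task 2 must start by 117 − 30 = minute 87.
Task 1 must finish in time for task 2 (must start by minute 87, minus 20-minute gap → minute 67); task 3 (must start by minute 132, minus 5-minute gap → minute 127); task 4 (must start by minute 173); task 5 (must start by minute 238). The tightest is minute 67, so task 1 must start by 67 − 15 = minute 52.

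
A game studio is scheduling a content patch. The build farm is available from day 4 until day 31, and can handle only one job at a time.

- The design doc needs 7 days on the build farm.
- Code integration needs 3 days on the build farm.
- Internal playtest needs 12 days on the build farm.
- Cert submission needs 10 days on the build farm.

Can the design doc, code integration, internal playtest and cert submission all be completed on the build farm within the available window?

No

The build farm window is 31 − 4 = 27 days.
Running back to back, the jobs need 7 + 3 + 12 + 10 = 32 days on the build farm.
Since 32 > 27, they cannot all fit.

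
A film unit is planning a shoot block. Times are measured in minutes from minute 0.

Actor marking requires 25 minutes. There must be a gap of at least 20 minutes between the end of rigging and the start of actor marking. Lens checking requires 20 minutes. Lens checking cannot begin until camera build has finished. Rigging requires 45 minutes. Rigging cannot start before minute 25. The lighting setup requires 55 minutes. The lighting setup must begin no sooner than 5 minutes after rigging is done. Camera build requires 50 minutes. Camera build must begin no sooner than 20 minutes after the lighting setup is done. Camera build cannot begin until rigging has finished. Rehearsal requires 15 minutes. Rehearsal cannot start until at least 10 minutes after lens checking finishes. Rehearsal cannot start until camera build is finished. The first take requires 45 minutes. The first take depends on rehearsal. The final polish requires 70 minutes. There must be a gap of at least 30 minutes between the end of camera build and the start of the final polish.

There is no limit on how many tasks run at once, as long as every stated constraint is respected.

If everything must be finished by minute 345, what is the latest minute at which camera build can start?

195

Nothing follows the first take; the deadline of minute 345 is its only limit. It must start by 345 − 45 = minute 300.
Rehearsal must finish before the first take (must start by minute 300). With a 15-minute duration, rehearsal must start by 300 − 15 = minute 285.
Lens checking feeds into rehearsal (must start by minute 285, minus 10-minute gap → minute 275); so lens checking must finish by minute 275 and therefore start by minute 255.
Nothing follows the final polish; the deadline of minute 345 is its only limit. It must start by 345 − 70 = minute 275.
Camera build has several dependents: lens checking (must start by minute 255); rehearsal (must start by minute 285); the final polish (must start by minute 275, minus 30-minute gap → minute 245). The earliest of those limits is minute 245, so camera build must start by 245 − 50 = minute 195.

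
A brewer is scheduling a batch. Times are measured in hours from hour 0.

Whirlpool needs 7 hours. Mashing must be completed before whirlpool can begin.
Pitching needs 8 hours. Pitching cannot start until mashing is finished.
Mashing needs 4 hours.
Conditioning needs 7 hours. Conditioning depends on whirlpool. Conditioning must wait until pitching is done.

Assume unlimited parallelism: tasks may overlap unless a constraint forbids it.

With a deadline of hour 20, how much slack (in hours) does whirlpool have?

2

Mashing has no prerequisites, so it starts at hour 0 and finishes at hour 4.
Whirlpool cannot begin until mashing (finishes hour 4). It runs from hour 4 to 4 + 7 = hour 11.

Working backward from the deadline:
To finish by hour 20, conditioning (duration 7) must start no later than hour 13.
Whirlpool feeds into conditioning (must start by hour 13); so whirlpool must finish by hour 13 and therefore start by hour 6.
So whirlpool can start as early as hour 4 and as late as hour 6, giving 6 − 4 = 2 hours of slack.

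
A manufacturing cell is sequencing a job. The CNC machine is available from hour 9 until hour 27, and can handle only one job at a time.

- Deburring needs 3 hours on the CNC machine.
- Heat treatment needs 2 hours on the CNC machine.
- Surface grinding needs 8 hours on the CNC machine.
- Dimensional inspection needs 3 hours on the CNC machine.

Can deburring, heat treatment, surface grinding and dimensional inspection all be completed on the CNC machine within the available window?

Yes

The CNC machine window is 27 − 9 = 18 hours.
Running back to back, the jobs need 3 + 2 + 8 + 3 = 16 hours on the CNC machine.
Since 16 ≤ 18, they fit within the window.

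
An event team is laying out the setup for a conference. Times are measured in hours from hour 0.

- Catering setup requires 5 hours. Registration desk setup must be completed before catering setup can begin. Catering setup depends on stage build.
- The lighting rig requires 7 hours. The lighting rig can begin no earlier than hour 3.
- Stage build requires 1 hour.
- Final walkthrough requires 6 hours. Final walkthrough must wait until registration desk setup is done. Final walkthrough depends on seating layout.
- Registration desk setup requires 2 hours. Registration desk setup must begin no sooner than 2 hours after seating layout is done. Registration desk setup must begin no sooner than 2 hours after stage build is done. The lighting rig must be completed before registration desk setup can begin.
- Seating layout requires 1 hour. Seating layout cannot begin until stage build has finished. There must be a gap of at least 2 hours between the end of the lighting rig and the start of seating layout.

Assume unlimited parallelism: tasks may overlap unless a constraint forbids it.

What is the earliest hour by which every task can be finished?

After its own release at hour 3, the lighting rig can start at hour 3 and finishes at hour 10.
Stage build can start immediately at hour 0; it finishes at hour 1.
Seating layout has to wait for stage build (finishes hour 1); the lighting rig (finishes hour 10, plus 2-hour gap → hour 12). The latest of these is hour 12, so seating layout runs hour 12 to 12 + 1 = hour 13.
Registration desk setup has to wait for seating layout (finishes hour 13, plus 2-hour gap → hour 15); stage build (finishes hour 1, plus 2-hour gap → hour 3); the lighting rig (finishes hour 10). The latest of these is hour 15, so registration desk setup runs hour 15 to 15 + 2 = hour 17.
Final walkthrough cannot start until registration desk setup (finishes hour 17); seating layout (finishes hour 13). The controlling bound is hour 17, so final walkthrough finishes at 17 + 6 = hour 23.
For catering setup: registration desk setup (finishes hour 17); stage build (finishes hour 1). Taking the maximum gives a start of hour 17, and it finishes at 17 + 5 = hour 22.
All tasks are finished once the last one completes. Finish times: Stage build at 1, The lighting rig at 10, Seating layout at 13, Registration desk setup at 17, Catering setup at 22, Final walkthrough at 23. The latest is hour 23.

23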